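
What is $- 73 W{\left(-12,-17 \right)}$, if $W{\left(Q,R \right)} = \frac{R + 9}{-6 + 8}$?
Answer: $292$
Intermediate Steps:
$W{\left(Q,R \right)} = \frac{9}{2} + \frac{R}{2}$ ($W{\left(Q,R \right)} = \frac{9 + R}{2} = \left(9 + R\right) \frac{1}{2} = \frac{9}{2} + \frac{R}{2}$)
$- 73 W{\left(-12,-17 \right)} = - 73 \left(\frac{9}{2} + \frac{1}{2} \left(-17\right)\right) = - 73 \left(\frac{9}{2} - \frac{17}{2}\right) = \left(-73\right) \left(-4\right) = 292$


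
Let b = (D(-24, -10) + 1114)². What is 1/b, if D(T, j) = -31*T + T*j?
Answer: 1/4401604 ≈ 2.2719e-7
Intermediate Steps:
b = 4401604 (b = (-24*(-31 - 10) + 1114)² = (-24*(-41) + 1114)² = (984 + 1114)² = 2098² = 4401604)
1/b = 1/4401604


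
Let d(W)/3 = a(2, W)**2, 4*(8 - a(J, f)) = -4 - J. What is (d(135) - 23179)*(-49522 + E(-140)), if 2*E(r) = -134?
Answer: 4543988837/4 ≈ 1.1360e+9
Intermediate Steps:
a(J, f) = 9 + J/4 (a(J, f) = 8 - (-4 - J)/4 = 8 + (1 + J/4) = 9 + J/4)
E(r) = -67 (E(r) = (1/2)*(-134) = -67)
d(W) = 1083/4 (d(W) = 3*(9 + (1/4)*2)**2 = 3*(9 + 1/2)**2 = 3*(19/2)**2 = 3*(361/4) = 1083/4)
(d(135) - 23179)*(-49522 + E(-140)) = (1083/4 - 23179)*(-49522 - 67) = -91633/4*(-49589) = 4543988837/4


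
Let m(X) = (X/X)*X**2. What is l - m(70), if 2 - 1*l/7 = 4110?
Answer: -33656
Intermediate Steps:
l = -28756 (l = 14 - 7*4110 = 14 - 28770 = -28756)
m(X) = X**2 (m(X) = 1*X**2 = X**2)
l - m(70) = -28756 - 1*70**2 = -28756 - 1*4900 = -28756 - 4900 = -33656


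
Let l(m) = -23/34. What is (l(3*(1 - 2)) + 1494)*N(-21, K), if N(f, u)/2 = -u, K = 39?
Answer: -1980147/17 ≈ -1.1648e+5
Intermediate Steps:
N(f, u) = -2*u (N(f, u) = 2*(-u) = -2*u)
l(m) = -23/34 (l(m) = -23*1/34 = -23/34)
(l(3*(1 - 2)) + 1494)*N(-21, K) = (-23/34 + 1494)*(-2*39) = (50773/34)*(-78) = -1980147/17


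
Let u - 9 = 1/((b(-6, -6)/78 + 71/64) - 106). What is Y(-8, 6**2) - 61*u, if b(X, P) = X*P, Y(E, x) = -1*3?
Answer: -47909768/86885 ≈ -551.42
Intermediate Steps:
Y(E, x) = -3
b(X, P) = P*X
u = 781133/86885 (u = 9 + 1/((-6*(-6)/78 + 71/64) - 106) = 9 + 1/((36*(1/78) + 71*(1/64)) - 106) = 9 + 1/((6/13 + 71/64) - 106) = 9 + 1/(1307/832 - 106) = 9 + 1/(-86885/832) = 9 - 832/86885 = 781133/86885 ≈ 8.9904)
Y(-8, 6**2) - 61*u = -3 - 61*781133/86885 = -3 - 47649113/86885 = -47909768/86885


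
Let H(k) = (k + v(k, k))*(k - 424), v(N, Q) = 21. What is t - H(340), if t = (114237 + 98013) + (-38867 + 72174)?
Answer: 275881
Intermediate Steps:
H(k) = (-424 + k)*(21 + k) (H(k) = (k + 21)*(k - 424) = (21 + k)*(-424 + k) = (-424 + k)*(21 + k))
t = 245557 (t = 212250 + 33307 = 245557)
t - H(340) = 245557 - (-8904 + 340² - 403*340) = 245557 - (-8904 + 115600 - 137020) = 245557 - 1*(-30324) = 245557 + 30324 = 275881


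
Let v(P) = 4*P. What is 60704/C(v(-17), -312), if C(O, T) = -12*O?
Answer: 3794/51 ≈ 74.392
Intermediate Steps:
60704/C(v(-17), -312) = 60704/((-48*(-17))) = 60704/((-12*(-68))) = 60704/816 = 60704*(1/816) = 3794/51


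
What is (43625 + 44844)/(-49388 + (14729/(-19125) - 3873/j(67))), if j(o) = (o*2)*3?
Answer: -226723929750/126595761061 ≈ -1.7909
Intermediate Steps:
j(o) = 6*o (j(o) = (2*o)*3 = 6*o)
(43625 + 44844)/(-49388 + (14729/(-19125) - 3873/j(67))) = (43625 + 44844)/(-49388 + (14729/(-19125) - 3873/(6*67))) = 88469/(-49388 + (14729*(-1/19125) - 3873/402)) = 88469/(-49388 + (-14729/19125 - 3873*1/402)) = 88469/(-49388 + (-14729/19125 - 1291/134)) = 88469/(-49388 - 26664061/2562750) = 88469/(-126595761061/2562750) = 88469*(-2562750/126595761061) = -226723929750/126595761061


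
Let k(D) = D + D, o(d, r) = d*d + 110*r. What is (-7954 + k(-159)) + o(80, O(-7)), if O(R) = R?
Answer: -2642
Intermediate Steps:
o(d, r) = d² + 110*r
k(D) = 2*D
(-7954 + k(-159)) + o(80, O(-7)) = (-7954 + 2*(-159)) + (80² + 110*(-7)) = (-7954 - 318) + (6400 - 770) = -8272 + 5630 = -2642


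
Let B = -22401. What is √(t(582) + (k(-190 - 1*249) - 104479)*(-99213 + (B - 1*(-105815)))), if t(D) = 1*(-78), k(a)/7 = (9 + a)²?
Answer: 3*I*√2088664673 ≈ 1.3711e+5*I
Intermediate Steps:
k(a) = 7*(9 + a)²
t(D) = -78
√(t(582) + (k(-190 - 1*249) - 104479)*(-99213 + (B - 1*(-105815)))) = √(-78 + (7*(9 + (-190 - 1*249))² - 104479)*(-99213 + (-22401 - 1*(-105815)))) = √(-78 + (7*(9 + (-190 - 249))² - 104479)*(-99213 + (-22401 + 105815))) = √(-78 + (7*(9 - 439)² - 104479)*(-99213 + 83414)) = √(-78 + (7*(-430)² - 104479)*(-15799)) = √(-78 + (7*184900 - 104479)*(-15799)) = √(-78 + (1294300 - 104479)*(-15799)) = √(-78 + 1189821*(-15799)) = √(-78 - 18797981979) = √(-18797982057) = 3*I*√2088664673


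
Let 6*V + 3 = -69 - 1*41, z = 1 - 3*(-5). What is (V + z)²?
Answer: 289/36 ≈ 8.0278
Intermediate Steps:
z = 16 (z = 1 + 15 = 16)
V = -113/6 (V = -½ + (-69 - 1*41)/6 = -½ + (-69 - 41)/6 = -½ + (⅙)*(-110) = -½ - 55/3 = -113/6 ≈ -18.833)
(V + z)² = (-113/6 + 16)² = (-17/6)² = 289/36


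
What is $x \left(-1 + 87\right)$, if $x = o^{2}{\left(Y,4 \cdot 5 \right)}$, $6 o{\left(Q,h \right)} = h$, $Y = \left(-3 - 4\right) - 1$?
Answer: $\frac{8600}{9} \approx 955.56$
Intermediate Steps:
$Y = -8$ ($Y = -7 - 1 = -8$)
$o{\left(Q,h \right)} = \frac{h}{6}$
$x = \frac{100}{9}$ ($x = \left(\frac{4 \cdot 5}{6}\right)^{2} = \left(\frac{1}{6} \cdot 20\right)^{2} = \left(\frac{10}{3}\right)^{2} = \frac{100}{9} \approx 11.111$)
$x \left(-1 + 87\right) = \frac{100 \left(-1 + 87\right)}{9} = \frac{100}{9} \cdot 86 = \frac{8600}{9}$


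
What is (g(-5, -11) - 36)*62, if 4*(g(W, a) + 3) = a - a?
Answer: -2418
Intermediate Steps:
g(W, a) = -3 (g(W, a) = -3 + (a - a)/4 = -3 + (1/4)*0 = -3 + 0 = -3)
(g(-5, -11) - 36)*62 = (-3 - 36)*62 = -39*62 = -2418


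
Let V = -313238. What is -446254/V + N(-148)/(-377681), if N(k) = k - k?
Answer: 223127/156619 ≈ 1.4246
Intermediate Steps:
N(k) = 0
-446254/V + N(-148)/(-377681) = -446254/(-313238) + 0/(-377681) = -446254*(-1/313238) + 0*(-1/377681) = 223127/156619 + 0 = 223127/156619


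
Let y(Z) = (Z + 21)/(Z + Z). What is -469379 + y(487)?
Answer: -228587319/487 ≈ -4.6938e+5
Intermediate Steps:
y(Z) = (21 + Z)/(2*Z) (y(Z) = (21 + Z)/((2*Z)) = (21 + Z)*(1/(2*Z)) = (21 + Z)/(2*Z))
-469379 + y(487) = -469379 + (1/2)*(21 + 487)/487 = -469379 + (1/2)*(1/487)*508 = -469379 + 254/487 = -228587319/487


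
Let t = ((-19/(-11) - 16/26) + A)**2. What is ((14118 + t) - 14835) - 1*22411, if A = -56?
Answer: -411337671/20449 ≈ -20115.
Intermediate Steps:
t = 61606801/20449 (t = ((-19/(-11) - 16/26) - 56)**2 = ((-19*(-1/11) - 16*1/26) - 56)**2 = ((19/11 - 8/13) - 56)**2 = (159/143 - 56)**2 = (-7849/143)**2 = 61606801/20449 ≈ 3012.7)
((14118 + t) - 14835) - 1*22411 = ((14118 + 61606801/20449) - 14835) - 1*22411 = (350305783/20449 - 14835) - 22411 = 46944868/20449 - 22411 = -411337671/20449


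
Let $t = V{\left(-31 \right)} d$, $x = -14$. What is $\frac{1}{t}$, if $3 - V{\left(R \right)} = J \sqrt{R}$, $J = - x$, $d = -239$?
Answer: $- \frac{3}{1454315} - \frac{14 i \sqrt{31}}{1454315} \approx -2.0628 \cdot 10^{-6} - 5.3598 \cdot 10^{-5} i$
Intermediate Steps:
$J = 14$ ($J = \left(-1\right) \left(-14\right) = 14$)
$V{\left(R \right)} = 3 - 14 \sqrt{R}$
$t = -717 + 3346 i \sqrt{31}$ ($t = \left(3 - 14 \sqrt{-31}\right) \left(-239\right) = \left(3 - 14 i \sqrt{31}\right) \left(-239\right) = -717 + 3346 i \sqrt{31} \approx -717.0 + 18630.0 i$)
$\frac{1}{t} = \frac{1}{-717 + 3346 i \sqrt{31}}$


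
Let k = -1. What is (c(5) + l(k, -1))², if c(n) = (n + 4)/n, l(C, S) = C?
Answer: 16/25 ≈ 0.64000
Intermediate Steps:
c(n) = (4 + n)/n
(c(5) + l(k, -1))² = ((4 + 5)/5 - 1)² = ((⅕)*9 - 1)² = (9/5 - 1)² = (⅘)² = 16/25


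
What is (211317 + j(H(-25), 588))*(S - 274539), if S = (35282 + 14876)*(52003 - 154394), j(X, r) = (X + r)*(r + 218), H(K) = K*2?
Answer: -3312439014337565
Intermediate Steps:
H(K) = 2*K
j(X, r) = (218 + r)*(X + r) (j(X, r) = (X + r)*(218 + r) = (218 + r)*(X + r))
S = -5135727778 (S = 50158*(-102391) = -5135727778)
(211317 + j(H(-25), 588))*(S - 274539) = (211317 + (588² + 218*(2*(-25)) + 218*588 + (2*(-25))*588))*(-5135727778 - 274539) = (211317 + (345744 + 218*(-50) + 128184 - 50*588))*(-5136002317) = (211317 + (345744 - 10900 + 128184 - 29400))*(-5136002317) = (211317 + 433628)*(-5136002317) = 644945*(-5136002317) = -3312439014337565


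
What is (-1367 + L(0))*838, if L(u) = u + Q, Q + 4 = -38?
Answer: -1180742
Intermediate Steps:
Q = -42 (Q = -4 - 38 = -42)
L(u) = -42 + u (L(u) = u - 42 = -42 + u)
(-1367 + L(0))*838 = (-1367 + (-42 + 0))*838 = (-1367 - 42)*838 = -1409*838 = -1180742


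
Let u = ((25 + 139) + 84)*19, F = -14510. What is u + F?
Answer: -9798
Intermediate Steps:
u = 4712 (u = (164 + 84)*19 = 248*19 = 4712)
u + F = 4712 - 14510 = -9798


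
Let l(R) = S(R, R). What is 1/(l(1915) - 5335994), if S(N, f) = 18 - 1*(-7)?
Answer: -1/5335969 ≈ -1.8741e-7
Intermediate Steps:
S(N, f) = 25 (S(N, f) = 18 + 7 = 25)
l(R) = 25
1/(l(1915) - 5335994) = 1/(25 - 5335994) = 1/(-5335969) = -1/5335969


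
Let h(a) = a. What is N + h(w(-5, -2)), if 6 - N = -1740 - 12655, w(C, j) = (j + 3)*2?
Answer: 14403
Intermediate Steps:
w(C, j) = 6 + 2*j (w(C, j) = (3 + j)*2 = 6 + 2*j)
N = 14401 (N = 6 - (-1740 - 12655) = 6 - 1*(-14395) = 6 + 14395 = 14401)
N + h(w(-5, -2)) = 14401 + (6 + 2*(-2)) = 14401 + (6 - 4) = 14401 + 2 = 14403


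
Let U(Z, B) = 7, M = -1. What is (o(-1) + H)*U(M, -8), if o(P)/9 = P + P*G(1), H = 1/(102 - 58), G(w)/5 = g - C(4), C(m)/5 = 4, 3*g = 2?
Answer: 265195/44 ≈ 6027.2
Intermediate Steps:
g = 2/3 (g = (1/3)*2 = 2/3 ≈ 0.66667)
C(m) = 20 (C(m) = 5*4 = 20)
G(w) = -290/3 (G(w) = 5*(2/3 - 1*20) = 5*(2/3 - 20) = 5*(-58/3) = -290/3)
H = 1/44 ≈ 0.022727
o(P) = -861*P (o(P) = 9*(P + P*(-290/3)) = 9*(P - 290*P/3) = 9*(-287*P/3) = -861*P)
(o(-1) + H)*U(M, -8) = (-861*(-1) + 1/44)*7 = (861 + 1/44)*7 = (37885/44)*7 = 265195/44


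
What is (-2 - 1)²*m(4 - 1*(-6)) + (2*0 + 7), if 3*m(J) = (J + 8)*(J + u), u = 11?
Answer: 1141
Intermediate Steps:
m(J) = (8 + J)*(11 + J)/3 (m(J) = ((J + 8)*(J + 11))/3 = ((8 + J)*(11 + J))/3 = (8 + J)*(11 + J)/3)
(-2 - 1)²*m(4 - 1*(-6)) + (2*0 + 7) = (-2 - 1)²*(88/3 + (4 - 1*(-6))²/3 + 19*(4 - 1*(-6))/3) + (2*0 + 7) = (-3)²*(88/3 + (4 + 6)²/3 + 19*(4 + 6)/3) + (0 + 7) = 9*(88/3 + (⅓)*10² + (19/3)*10) + 7 = 9*(88/3 + (⅓)*100 + 190/3) + 7 = 9*(88/3 + 100/3 + 190/3) + 7 = 9*126 + 7 = 1134 + 7 = 1141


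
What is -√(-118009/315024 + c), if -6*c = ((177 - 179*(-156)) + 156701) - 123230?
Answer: -I*√63652455813633/78756 ≈ -101.3*I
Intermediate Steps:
c = -10262 (c = -(((177 - 179*(-156)) + 156701) - 123230)/6 = -(((177 + 27924) + 156701) - 123230)/6 = -((28101 + 156701) - 123230)/6 = -(184802 - 123230)/6 = -⅙*61572 = -10262)
-√(-118009/315024 + c) = -√(-118009/315024 - 10262) = -√(-3232894297/315024) = -I*√63652455813633/78756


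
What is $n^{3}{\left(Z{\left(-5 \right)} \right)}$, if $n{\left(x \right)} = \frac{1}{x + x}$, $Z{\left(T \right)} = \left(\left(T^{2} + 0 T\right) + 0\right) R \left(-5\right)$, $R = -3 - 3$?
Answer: $\frac{1}{3375000000} \approx 2.963 \cdot 10^{-10}$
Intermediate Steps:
$R = -6$ ($R = -3 - 3 = -6$)
$Z{\left(T \right)} = 30 T^{2}$ ($Z{\left(T \right)} = \left(\left(T^{2} + 0 T\right) + 0\right) \left(-6\right) \left(-5\right) = \left(\left(T^{2} + 0\right) + 0\right) \left(-6\right) \left(-5\right) = \left(T^{2} + 0\right) \left(-6\right) \left(-5\right) = T^{2} \left(-6\right) \left(-5\right) = - 6 T^{2} \left(-5\right) = 30 T^{2}$)
$n{\left(x \right)} = \frac{1}{2 x}$
$n^{3}{\left(Z{\left(-5 \right)} \right)} = \left(\frac{1}{2 \cdot 30 \left(-5\right)^{2}}\right)^{3} = \left(\frac{1}{2 \cdot 30 \cdot 25}\right)^{3} = \left(\frac{1}{2 \cdot 750}\right)^{3} = \left(\frac{1}{2} \cdot \frac{1}{750}\right)^{3} = \left(\frac{1}{1500}\right)^{3} = \frac{1}{3375000000}$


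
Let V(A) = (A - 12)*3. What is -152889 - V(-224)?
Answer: -152181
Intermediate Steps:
V(A) = -36 + 3*A (V(A) = (-12 + A)*3 = -36 + 3*A)
-152889 - V(-224) = -152889 - (-36 + 3*(-224)) = -152889 - (-36 - 672) = -152889 - 1*(-708) = -152889 + 708 = -152181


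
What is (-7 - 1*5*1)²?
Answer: 144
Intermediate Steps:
(-7 - 1*5*1)² = (-7 - 5*1)² = (-7 - 5)² = (-12)² = 144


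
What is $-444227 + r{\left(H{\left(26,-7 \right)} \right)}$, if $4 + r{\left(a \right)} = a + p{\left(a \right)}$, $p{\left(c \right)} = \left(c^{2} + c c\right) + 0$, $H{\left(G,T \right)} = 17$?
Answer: $-443636$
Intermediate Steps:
$p{\left(c \right)} = 2 c^{2}$ ($p{\left(c \right)} = \left(c^{2} + c^{2}\right) + 0 = 2 c^{2} + 0 = 2 c^{2}$)
$r{\left(a \right)} = -4 + a + 2 a^{2}$ ($r{\left(a \right)} = -4 + \left(a + 2 a^{2}\right) = -4 + a + 2 a^{2}$)
$-444227 + r{\left(H{\left(26,-7 \right)} \right)} = -444227 + \left(-4 + 17 + 2 \cdot 17^{2}\right) = -444227 + \left(-4 + 17 + 2 \cdot 289\right) = -444227 + \left(-4 + 17 + 578\right) = -444227 + 591 = -443636$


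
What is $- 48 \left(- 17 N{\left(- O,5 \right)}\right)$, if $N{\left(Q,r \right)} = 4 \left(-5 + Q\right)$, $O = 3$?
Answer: $-26112$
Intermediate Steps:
$N{\left(Q,r \right)} = -20 + 4 Q$
$- 48 \left(- 17 N{\left(- O,5 \right)}\right) = - 48 \left(- 17 \left(-20 + 4 \left(\left(-1\right) 3\right)\right)\right) = - 48 \left(- 17 \left(-20 + 4 \left(-3\right)\right)\right) = - 48 \left(- 17 \left(-20 - 12\right)\right) = - 48 \left(\left(-17\right) \left(-32\right)\right) = \left(-48\right) 544 = -26112$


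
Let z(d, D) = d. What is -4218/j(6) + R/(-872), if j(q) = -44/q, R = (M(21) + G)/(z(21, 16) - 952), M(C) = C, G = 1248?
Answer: 5136475023/8930152 ≈ 575.18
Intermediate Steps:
R = -1269/931 (R = (21 + 1248)/(21 - 952) = 1269/(-931) = 1269*(-1/931) = -1269/931 ≈ -1.3631)
-4218/j(6) + R/(-872) = -4218/((-44/6)) - 1269/931/(-872) = -4218/((-44*⅙)) - 1269/931*(-1/872) = -4218/(-22/3) + 1269/811832 = -4218*(-3/22) + 1269/811832 = 6327/11 + 1269/811832 = 5136475023/8930152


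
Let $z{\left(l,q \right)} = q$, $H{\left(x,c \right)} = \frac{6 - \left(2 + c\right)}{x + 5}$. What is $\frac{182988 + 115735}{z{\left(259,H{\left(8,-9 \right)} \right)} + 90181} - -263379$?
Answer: $\frac{23752343701}{90182} \approx 2.6338 \cdot 10^{5}$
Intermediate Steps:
$H{\left(x,c \right)} = \frac{4 - c}{5 + x}$
$\frac{182988 + 115735}{z{\left(259,H{\left(8,-9 \right)} \right)} + 90181} - -263379 = \frac{182988 + 115735}{\frac{4 - -9}{5 + 8} + 90181} - -263379 = \frac{298723}{\frac{4 + 9}{13} + 90181} + 263379 = \frac{298723}{\frac{1}{13} \cdot 13 + 90181} + 263379 = \frac{298723}{1 + 90181} + 263379 = \frac{298723}{90182} + 263379 = \frac{23752343701}{90182}$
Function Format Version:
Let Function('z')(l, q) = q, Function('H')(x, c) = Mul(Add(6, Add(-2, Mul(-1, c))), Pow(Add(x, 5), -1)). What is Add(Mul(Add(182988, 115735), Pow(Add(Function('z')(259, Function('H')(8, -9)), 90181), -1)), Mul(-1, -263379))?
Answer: Rational(23752343701, 90182) ≈ 2.6338e+5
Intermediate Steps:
Function('H')(x, c) = Mul(Pow(Add(5, x), -1), Add(4, Mul(-1, c))) (Function('H')(x, c) = Mul(Add(4, Mul(-1, c)), Pow(Add(5, x), -1)) = Mul(Pow(Add(5, x), -1), Add(4, Mul(-1, c))))
Add(Mul(Add(182988, 115735), Pow(Add(Function('z')(259, Function('H')(8, -9)), 90181), -1)), Mul(-1, -263379)) = Add(Mul(Add(182988, 115735), Pow(Add(Mul(Pow(Add(5, 8), -1), Add(4, Mul(-1, -9))), 90181), -1)), Mul(-1, -263379)) = Add(Mul(298723, Pow(Add(Mul(Pow(13, -1), Add(4, 9)), 90181), -1)), 263379) = Add(Mul(298723, Pow(Add(Mul(Rational(1, 13), 13), 90181), -1)), 263379) = Add(Mul(298723, Pow(Add(1, 90181), -1)), 263379) = Add(Mul(298723, Pow(90182, -1)), 263379) = Add(Mul(298723, Rational(1, 90182)), 263379) = Add(Rational(298723, 90182), 263379) = Rational(23752343701, 90182)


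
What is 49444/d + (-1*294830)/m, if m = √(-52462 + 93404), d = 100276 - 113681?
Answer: -49444/13405 - 147415*√40942/20471 ≈ -1460.8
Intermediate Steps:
d = -13405
m = √40942 ≈ 202.34
49444/d + (-1*294830)/m = 49444/(-13405) + (-1*294830)/(√40942) = 49444*(-1/13405) - 147415*√40942/20471 = -49444/13405 - 147415*√40942/20471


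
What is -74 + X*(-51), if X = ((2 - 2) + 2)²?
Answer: -278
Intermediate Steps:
X = 4 (X = (0 + 2)² = 2² = 4)
-74 + X*(-51) = -74 + 4*(-51) = -74 - 204 = -278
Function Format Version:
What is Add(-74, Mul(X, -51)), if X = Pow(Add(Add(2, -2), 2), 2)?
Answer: -278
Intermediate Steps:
X = 4 (X = Pow(Add(0, 2), 2) = Pow(2, 2) = 4)
Add(-74, Mul(X, -51)) = Add(-74, Mul(4, -51)) = Add(-74, -204) = -278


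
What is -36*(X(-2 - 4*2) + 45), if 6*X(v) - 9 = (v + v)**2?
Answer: -4074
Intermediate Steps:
X(v) = 3/2 + 2*v**2/3 (X(v) = 3/2 + (v + v)**2/6 = 3/2 + (2*v)**2/6 = 3/2 + (4*v**2)/6 = 3/2 + 2*v**2/3)
-36*(X(-2 - 4*2) + 45) = -36*((3/2 + 2*(-2 - 4*2)**2/3) + 45) = -36*((3/2 + 2*(-2 - 8)**2/3) + 45) = -36*((3/2 + (2/3)*(-10)**2) + 45) = -36*((3/2 + (2/3)*100) + 45) = -36*((3/2 + 200/3) + 45) = -36*(409/6 + 45) = -36*679/6 = -4074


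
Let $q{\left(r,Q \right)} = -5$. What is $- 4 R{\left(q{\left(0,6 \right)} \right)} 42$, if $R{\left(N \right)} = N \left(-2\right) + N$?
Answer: $-840$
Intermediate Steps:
$R{\left(N \right)} = - N$ ($R{\left(N \right)} = - 2 N + N = - N$)
$- 4 R{\left(q{\left(0,6 \right)} \right)} 42 = - 4 \left(\left(-1\right) \left(-5\right)\right) 42 = \left(-4\right) 5 \cdot 42 = \left(-20\right) 42 = -840$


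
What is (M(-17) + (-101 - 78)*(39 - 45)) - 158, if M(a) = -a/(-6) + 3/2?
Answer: 2744/3 ≈ 914.67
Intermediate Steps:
M(a) = 3/2 + a/6 (M(a) = -a*(-⅙) + 3*(½) = a/6 + 3/2 = 3/2 + a/6)
(M(-17) + (-101 - 78)*(39 - 45)) - 158 = ((3/2 + (⅙)*(-17)) + (-101 - 78)*(39 - 45)) - 158 = ((3/2 - 17/6) - 179*(-6)) - 158 = (-4/3 + 1074) - 158 = 3218/3 - 158 = 2744/3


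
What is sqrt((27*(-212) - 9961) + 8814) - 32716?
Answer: -32716 + I*sqrt(6871) ≈ -32716.0 + 82.891*I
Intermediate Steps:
sqrt((27*(-212) - 9961) + 8814) - 32716 = sqrt((-5724 - 9961) + 8814) - 32716 = sqrt(-15685 + 8814) - 32716 = sqrt(-6871) - 32716 = I*sqrt(6871) - 32716 = -32716 + I*sqrt(6871)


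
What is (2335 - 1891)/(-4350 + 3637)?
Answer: -444/713 ≈ -0.62272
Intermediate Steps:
(2335 - 1891)/(-4350 + 3637) = 444/(-713) = 444*(-1/713) = -444/713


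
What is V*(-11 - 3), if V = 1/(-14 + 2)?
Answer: 7/6 ≈ 1.1667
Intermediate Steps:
V = -1/12 (V = 1/(-12) = -1/12 ≈ -0.083333)
V*(-11 - 3) = -(-11 - 3)/12 = -1/12*(-14) = 7/6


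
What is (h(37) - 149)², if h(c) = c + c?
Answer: 5625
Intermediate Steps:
h(c) = 2*c
(h(37) - 149)² = (2*37 - 149)² = (74 - 149)² = (-75)² = 5625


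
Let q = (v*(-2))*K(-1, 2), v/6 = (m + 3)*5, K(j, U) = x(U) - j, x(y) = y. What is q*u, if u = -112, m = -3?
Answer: 0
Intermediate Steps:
K(j, U) = U - j
v = 0 (v = 6*((-3 + 3)*5) = 6*(0*5) = 6*0 = 0)
q = 0 (q = (0*(-2))*(2 - 1*(-1)) = 0*(2 + 1) = 0*3 = 0)
q*u = 0*(-112) = 0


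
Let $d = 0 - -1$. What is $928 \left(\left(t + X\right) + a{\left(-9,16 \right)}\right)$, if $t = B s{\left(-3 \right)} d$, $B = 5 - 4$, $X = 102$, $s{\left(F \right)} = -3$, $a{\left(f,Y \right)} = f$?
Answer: $83520$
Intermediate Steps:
$B = 1$
$d = 1$ ($d = 0 + 1 = 1$)
$t = -3$ ($t = 1 \left(-3\right) 1 = \left(-3\right) 1 = -3$)
$928 \left(\left(t + X\right) + a{\left(-9,16 \right)}\right) = 928 \left(\left(-3 + 102\right) - 9\right) = 928 \left(99 - 9\right) = 928 \cdot 90 = 83520$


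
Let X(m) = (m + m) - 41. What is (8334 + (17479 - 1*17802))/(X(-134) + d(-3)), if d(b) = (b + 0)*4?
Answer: -8011/321 ≈ -24.956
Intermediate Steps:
X(m) = -41 + 2*m (X(m) = 2*m - 41 = -41 + 2*m)
d(b) = 4*b (d(b) = b*4 = 4*b)
(8334 + (17479 - 1*17802))/(X(-134) + d(-3)) = (8334 + (17479 - 1*17802))/((-41 + 2*(-134)) + 4*(-3)) = (8334 + (17479 - 17802))/((-41 - 268) - 12) = (8334 - 323)/(-309 - 12) = 8011/(-321) = 8011*(-1/321) = -8011/321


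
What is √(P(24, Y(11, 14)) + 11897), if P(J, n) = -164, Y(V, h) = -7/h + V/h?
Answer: √11733 ≈ 108.32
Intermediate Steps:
√(P(24, Y(11, 14)) + 11897) = √(-164 + 11897) = √11733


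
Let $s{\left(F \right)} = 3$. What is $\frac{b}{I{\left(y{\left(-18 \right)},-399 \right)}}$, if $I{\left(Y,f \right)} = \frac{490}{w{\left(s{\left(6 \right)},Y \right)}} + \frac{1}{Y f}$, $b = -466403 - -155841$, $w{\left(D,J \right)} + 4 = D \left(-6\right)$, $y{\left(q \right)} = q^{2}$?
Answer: $\frac{441630344232}{31672631} \approx 13944.0$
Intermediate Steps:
$w{\left(D,J \right)} = -4 - 6 D$ ($w{\left(D,J \right)} = -4 + D \left(-6\right) = -4 - 6 D$)
$b = -310562$ ($b = -466403 + 155841 = -310562$)
$I{\left(Y,f \right)} = - \frac{245}{11} + \frac{1}{Y f}$ ($I{\left(Y,f \right)} = \frac{490}{-4 - 18} + \frac{1}{Y f} = \frac{490}{-22} + \frac{1}{Y f} = 490 \left(- \frac{1}{22}\right) + \frac{1}{Y f} = - \frac{245}{11} + \frac{1}{Y f}$)
$\frac{b}{I{\left(y{\left(-18 \right)},-399 \right)}} = - \frac{310562}{- \frac{245}{11} + \frac{1}{\left(-18\right)^{2} \left(-399\right)}} = - \frac{310562}{- \frac{245}{11} + \frac{1}{324} \left(- \frac{1}{399}\right)} = - \frac{310562}{- \frac{245}{11} - \frac{1}{129276}} = - \frac{310562}{- \frac{31672631}{1422036}} = \left(-310562\right) \left(- \frac{1422036}{31672631}\right) = \frac{441630344232}{31672631}$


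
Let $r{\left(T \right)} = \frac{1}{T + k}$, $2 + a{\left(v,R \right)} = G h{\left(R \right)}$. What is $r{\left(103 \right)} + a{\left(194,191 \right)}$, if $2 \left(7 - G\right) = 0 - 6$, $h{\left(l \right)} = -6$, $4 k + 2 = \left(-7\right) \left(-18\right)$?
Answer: $- \frac{8307}{134} \approx -61.993$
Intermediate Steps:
$k = 31$ ($k = - \frac{1}{2} + \frac{\left(-7\right) \left(-18\right)}{4} = - \frac{1}{2} + \frac{1}{4} \cdot 126 = - \frac{1}{2} + \frac{63}{2} = 31$)
$G = 10$ ($G = 7 - \frac{0 - 6}{2} = 7 - -3 = 7 + 3 = 10$)
$a{\left(v,R \right)} = -62$ ($a{\left(v,R \right)} = -2 + 10 \left(-6\right) = -2 - 60 = -62$)
$r{\left(T \right)} = \frac{1}{31 + T}$ ($r{\left(T \right)} = \frac{1}{T + 31} = \frac{1}{31 + T}$)
$r{\left(103 \right)} + a{\left(194,191 \right)} = \frac{1}{31 + 103} - 62 = \frac{1}{134} - 62 = - \frac{8307}{134}$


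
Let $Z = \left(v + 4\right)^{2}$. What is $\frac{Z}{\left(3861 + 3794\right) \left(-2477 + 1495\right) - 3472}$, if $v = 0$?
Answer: $- \frac{8}{3760341} \approx -2.1275 \cdot 10^{-6}$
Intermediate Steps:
$Z = 16$ ($Z = \left(0 + 4\right)^{2} = 4^{2} = 16$)
$\frac{Z}{\left(3861 + 3794\right) \left(-2477 + 1495\right) - 3472} = \frac{16}{\left(3861 + 3794\right) \left(-2477 + 1495\right) - 3472} = \frac{16}{7655 \left(-982\right) - 3472} = \frac{16}{-7517210 - 3472} = \frac{16}{-7520682} = 16 \left(- \frac{1}{7520682}\right) = - \frac{8}{3760341}$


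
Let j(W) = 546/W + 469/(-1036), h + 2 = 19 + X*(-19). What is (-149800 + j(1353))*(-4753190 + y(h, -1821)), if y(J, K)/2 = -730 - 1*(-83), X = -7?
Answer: 11884847461163901/16687 ≈ 7.1222e+11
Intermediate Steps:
h = 150 (h = -2 + (19 - 7*(-19)) = -2 + (19 + 133) = -2 + 152 = 150)
j(W) = -67/148 + 546/W (j(W) = 546/W + 469*(-1/1036) = 546/W - 67/148 = -67/148 + 546/W)
y(J, K) = -1294 (y(J, K) = 2*(-730 - 1*(-83)) = 2*(-730 + 83) = 2*(-647) = -1294)
(-149800 + j(1353))*(-4753190 + y(h, -1821)) = (-149800 + (-67/148 + 546/1353))*(-4753190 - 1294) = (-149800 + (-67/148 + 546*(1/1353)))*(-4754484) = (-149800 + (-67/148 + 182/451))*(-4754484) = (-149800 - 3281/66748)*(-4754484) = -9998853681/66748*(-4754484) = 11884847461163901/16687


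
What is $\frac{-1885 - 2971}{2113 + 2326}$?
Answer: $- \frac{4856}{4439} \approx -1.0939$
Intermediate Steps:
$\frac{-1885 - 2971}{2113 + 2326} = - \frac{4856}{4439}$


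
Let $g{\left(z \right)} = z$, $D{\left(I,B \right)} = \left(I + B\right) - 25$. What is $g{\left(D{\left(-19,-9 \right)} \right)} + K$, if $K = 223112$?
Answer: $223059$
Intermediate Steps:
$D{\left(I,B \right)} = -25 + B + I$ ($D{\left(I,B \right)} = \left(B + I\right) - 25 = -25 + B + I$)
$g{\left(D{\left(-19,-9 \right)} \right)} + K = \left(-25 - 9 - 19\right) + 223112 = -53 + 223112 = 223059$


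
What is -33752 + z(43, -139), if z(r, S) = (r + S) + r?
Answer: -33805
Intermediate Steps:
z(r, S) = S + 2*r (z(r, S) = (S + r) + r = S + 2*r)
-33752 + z(43, -139) = -33752 + (-139 + 2*43) = -33752 + (-139 + 86) = -33752 - 53 = -33805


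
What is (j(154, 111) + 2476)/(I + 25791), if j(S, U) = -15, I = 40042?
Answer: 2461/65833 ≈ 0.037382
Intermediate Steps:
(j(154, 111) + 2476)/(I + 25791) = (-15 + 2476)/(40042 + 25791) = 2461/65833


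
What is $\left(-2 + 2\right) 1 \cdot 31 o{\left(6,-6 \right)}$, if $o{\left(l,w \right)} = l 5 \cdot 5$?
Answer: $0$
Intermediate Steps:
$o{\left(l,w \right)} = 25 l$ ($o{\left(l,w \right)} = 5 l 5 = 25 l$)
$\left(-2 + 2\right) 1 \cdot 31 o{\left(6,-6 \right)} = \left(-2 + 2\right) 1 \cdot 31 \cdot 25 \cdot 6 = 0 \cdot 1 \cdot 31 \cdot 150 = 0 \cdot 31 \cdot 150 = 0 \cdot 150 = 0$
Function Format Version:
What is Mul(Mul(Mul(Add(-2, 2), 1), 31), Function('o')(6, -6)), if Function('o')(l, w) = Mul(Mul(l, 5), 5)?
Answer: 0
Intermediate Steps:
Function('o')(l, w) = Mul(25, l) (Function('o')(l, w) = Mul(Mul(5, l), 5) = Mul(25, l))
Mul(Mul(Mul(Add(-2, 2), 1), 31), Function('o')(6, -6)) = Mul(Mul(Mul(Add(-2, 2), 1), 31), Mul(25, 6)) = Mul(Mul(Mul(0, 1), 31), 150) = Mul(Mul(0, 31), 150) = Mul(0, 150) = 0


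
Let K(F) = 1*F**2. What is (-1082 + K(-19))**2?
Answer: 519841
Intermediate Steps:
K(F) = F**2
(-1082 + K(-19))**2 = (-1082 + (-19)**2)**2 = (-1082 + 361)**2 = (-721)**2 = 519841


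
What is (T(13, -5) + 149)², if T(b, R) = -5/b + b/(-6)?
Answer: 130484929/6084 ≈ 21447.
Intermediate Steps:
T(b, R) = -5/b - b/6 (T(b, R) = -5/b + b*(-⅙) = -5/b - b/6)
(T(13, -5) + 149)² = ((-5/13 - ⅙*13) + 149)² = ((-5*1/13 - 13/6) + 149)² = ((-5/13 - 13/6) + 149)² = (-199/78 + 149)² = (11423/78)² = 130484929/6084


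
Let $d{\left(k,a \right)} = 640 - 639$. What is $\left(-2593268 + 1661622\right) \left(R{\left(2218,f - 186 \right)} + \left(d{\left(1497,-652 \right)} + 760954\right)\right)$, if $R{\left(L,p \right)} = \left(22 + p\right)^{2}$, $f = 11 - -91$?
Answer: $-712521929154$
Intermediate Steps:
$d{\left(k,a \right)} = 1$ ($d{\left(k,a \right)} = 640 - 639 = 1$)
$f = 102$ ($f = 11 + 91 = 102$)
$\left(-2593268 + 1661622\right) \left(R{\left(2218,f - 186 \right)} + \left(d{\left(1497,-652 \right)} + 760954\right)\right) = \left(-2593268 + 1661622\right) \left(\left(22 + \left(102 - 186\right)\right)^{2} + \left(1 + 760954\right)\right) = - 931646 \left(\left(22 + \left(102 - 186\right)\right)^{2} + 760955\right) = - 931646 \left(\left(22 - 84\right)^{2} + 760955\right) = - 931646 \left(\left(-62\right)^{2} + 760955\right) = - 931646 \left(3844 + 760955\right) = \left(-931646\right) 764799 = -712521929154$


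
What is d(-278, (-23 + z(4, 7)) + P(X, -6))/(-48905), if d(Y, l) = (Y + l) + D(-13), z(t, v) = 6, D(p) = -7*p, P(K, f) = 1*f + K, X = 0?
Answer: 42/9781 ≈ 0.0042940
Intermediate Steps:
P(K, f) = K + f (P(K, f) = f + K = K + f)
d(Y, l) = 91 + Y + l (d(Y, l) = (Y + l) - 7*(-13) = (Y + l) + 91 = 91 + Y + l)
d(-278, (-23 + z(4, 7)) + P(X, -6))/(-48905) = (91 - 278 + ((-23 + 6) + (0 - 6)))/(-48905) = (91 - 278 + (-17 - 6))*(-1/48905) = (91 - 278 - 23)*(-1/48905) = -210*(-1/48905) = 42/9781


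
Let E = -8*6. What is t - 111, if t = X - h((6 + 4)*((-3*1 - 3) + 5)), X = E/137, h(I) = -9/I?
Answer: -153783/1370 ≈ -112.25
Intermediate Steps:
E = -48
X = -48/137 ≈ -0.35037
t = -1713/1370 (t = -48/137 - (-9)/((6 + 4)*((-3*1 - 3) + 5)) = -48/137 - (-9)/(10*((-3 - 3) + 5)) = -48/137 - (-9)/(10*(-6 + 5)) = -48/137 - (-9)/(10*(-1)) = -48/137 - (-9)/(-10) = -48/137 - (-9)*(-1)/10 = -48/137 - 1*9/10 = -48/137 - 9/10 = -1713/1370 ≈ -1.2504)
t - 111 = -1713/1370 - 111 = -153783/1370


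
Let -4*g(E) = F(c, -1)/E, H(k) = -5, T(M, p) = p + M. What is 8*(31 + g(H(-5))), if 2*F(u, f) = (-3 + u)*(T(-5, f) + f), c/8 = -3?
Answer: 1429/5 ≈ 285.80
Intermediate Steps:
c = -24 (c = 8*(-3) = -24)
T(M, p) = M + p
F(u, f) = (-5 + 2*f)*(-3 + u)/2 (F(u, f) = ((-3 + u)*((-5 + f) + f))/2 = ((-3 + u)*(-5 + 2*f))/2 = ((-5 + 2*f)*(-3 + u))/2 = (-5 + 2*f)*(-3 + u)/2)
g(E) = -189/(8*E) (g(E) = -(15/2 - 3*(-1) - 5/2*(-24) - 1*(-24))/(4*E) = -(15/2 + 3 + 60 + 24)/(4*E) = -189/(8*E))
8*(31 + g(H(-5))) = 8*(31 - 189/8/(-5)) = 8*(31 - 189/8*(-⅕)) = 8*(31 + 189/40) = 8*(1429/40) = 1429/5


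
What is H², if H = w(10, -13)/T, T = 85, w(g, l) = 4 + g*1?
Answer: 196/7225 ≈ 0.027128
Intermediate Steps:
w(g, l) = 4 + g
H = 14/85 (H = (4 + 10)/85 = 14*(1/85) = 14/85 ≈ 0.16471)
H² = (14/85)² = 196/7225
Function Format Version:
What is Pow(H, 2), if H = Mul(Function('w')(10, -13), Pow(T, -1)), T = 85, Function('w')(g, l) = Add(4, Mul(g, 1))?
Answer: Rational(196, 7225) ≈ 0.027128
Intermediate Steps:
Function('w')(g, l) = Add(4, g)
H = Rational(14, 85) (H = Mul(Add(4, 10), Pow(85, -1)) = Mul(14, Rational(1, 85)) = Rational(14, 85) ≈ 0.16471)
Pow(H, 2) = Pow(Rational(14, 85), 2) = Rational(196, 7225)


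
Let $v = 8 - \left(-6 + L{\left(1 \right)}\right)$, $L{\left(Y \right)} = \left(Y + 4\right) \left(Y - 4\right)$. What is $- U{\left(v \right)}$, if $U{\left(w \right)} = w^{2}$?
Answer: $-841$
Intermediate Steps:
$L{\left(Y \right)} = \left(-4 + Y\right) \left(4 + Y\right)$ ($L{\left(Y \right)} = \left(4 + Y\right) \left(-4 + Y\right) = \left(-4 + Y\right) \left(4 + Y\right)$)
$v = 29$ ($v = 8 + \left(6 - \left(-16 + 1^{2}\right)\right) = 8 + \left(6 - \left(-16 + 1\right)\right) = 8 + \left(6 - -15\right) = 8 + \left(6 + 15\right) = 8 + 21 = 29$)
$- U{\left(v \right)} = - 29^{2} = \left(-1\right) 841 = -841$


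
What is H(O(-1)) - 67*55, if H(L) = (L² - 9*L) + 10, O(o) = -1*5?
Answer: -3605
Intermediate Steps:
O(o) = -5
H(L) = 10 + L² - 9*L
H(O(-1)) - 67*55 = (10 + (-5)² - 9*(-5)) - 67*55 = (10 + 25 + 45) - 3685 = 80 - 3685 = -3605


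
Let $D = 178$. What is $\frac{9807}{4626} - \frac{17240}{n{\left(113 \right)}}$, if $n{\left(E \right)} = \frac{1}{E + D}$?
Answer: $- \frac{7735964011}{1542} \approx -5.0168 \cdot 10^{6}$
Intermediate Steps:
$n{\left(E \right)} = \frac{1}{178 + E}$ ($n{\left(E \right)} = \frac{1}{E + 178} = \frac{1}{178 + E}$)
$\frac{9807}{4626} - \frac{17240}{n{\left(113 \right)}} = \frac{9807}{4626} - \frac{17240}{\frac{1}{178 + 113}} = 9807 \cdot \frac{1}{4626} - \frac{17240}{\frac{1}{291}} = \frac{3269}{1542} - 17240 \frac{1}{\frac{1}{291}} = \frac{3269}{1542} - 5016840 = - \frac{7735964011}{1542}$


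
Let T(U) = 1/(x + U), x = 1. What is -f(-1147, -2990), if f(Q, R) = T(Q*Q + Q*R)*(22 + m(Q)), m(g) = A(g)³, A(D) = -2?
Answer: -7/2372570 ≈ -2.9504e-6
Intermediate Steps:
T(U) = 1/(1 + U)
m(g) = -8 (m(g) = (-2)³ = -8)
f(Q, R) = 14/(1 + Q² + Q*R) (f(Q, R) = (22 - 8)/(1 + (Q*Q + Q*R)) = 14/(1 + (Q² + Q*R)) = 14/(1 + Q² + Q*R))
-f(-1147, -2990) = -14/(1 - 1147*(-1147 - 2990)) = -14/(1 - 1147*(-4137)) = -14/(1 + 4745139) = -14/4745140 = -1*7/2372570 = -7/2372570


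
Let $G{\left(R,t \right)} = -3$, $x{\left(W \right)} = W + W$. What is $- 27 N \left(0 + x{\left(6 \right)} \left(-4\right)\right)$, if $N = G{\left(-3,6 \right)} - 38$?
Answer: $-53136$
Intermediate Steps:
$x{\left(W \right)} = 2 W$
$N = -41$ ($N = -3 - 38 = -41$)
$- 27 N \left(0 + x{\left(6 \right)} \left(-4\right)\right) = \left(-27\right) \left(-41\right) \left(0 + 2 \cdot 6 \left(-4\right)\right) = 1107 \left(0 + 12 \left(-4\right)\right) = 1107 \left(0 - 48\right) = 1107 \left(-48\right) = -53136$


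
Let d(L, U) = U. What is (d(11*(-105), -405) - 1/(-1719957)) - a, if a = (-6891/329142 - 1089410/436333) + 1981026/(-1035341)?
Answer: -34147456421588931008524627/85247393916854213662794 ≈ -400.57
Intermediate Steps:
a = -219620644686668393/49563677415687842 (a = (-6891*1/329142 - 1089410*1/436333) + 1981026*(-1/1035341) = (-2297/109714 - 1089410/436333) - 1981026/1035341 = -120525785641/47871838762 - 1981026/1035341 = -219620644686668393/49563677415687842 ≈ -4.4311)
(d(11*(-105), -405) - 1/(-1719957)) - a = (-405 - 1/(-1719957)) - 1*(-219620644686668393/49563677415687842) = (-405 - 1*(-1/1719957)) + 219620644686668393/49563677415687842 = (-405 + 1/1719957) + 219620644686668393/49563677415687842 = -696582584/1719957 + 219620644686668393/49563677415687842 = -34147456421588931008524627/85247393916854213662794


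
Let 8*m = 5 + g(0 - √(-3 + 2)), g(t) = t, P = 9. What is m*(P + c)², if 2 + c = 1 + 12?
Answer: 250 - 50*I ≈ 250.0 - 50.0*I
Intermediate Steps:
c = 11 (c = -2 + (1 + 12) = -2 + 13 = 11)
m = 5/8 - I/8 (m = (5 + (0 - √(-3 + 2)))/8 = (5 + (0 - √(-1)))/8 = (5 + (0 - I))/8 = (5 - I)/8 = 5/8 - I/8 ≈ 0.625 - 0.125*I)
m*(P + c)² = (5/8 - I/8)*(9 + 11)² = (5/8 - I/8)*20² = (5/8 - I/8)*400 = 250 - 50*I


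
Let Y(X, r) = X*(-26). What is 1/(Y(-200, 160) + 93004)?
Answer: 1/98204 ≈ 1.0183e-5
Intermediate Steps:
Y(X, r) = -26*X
1/(Y(-200, 160) + 93004) = 1/(-26*(-200) + 93004) = 1/(5200 + 93004) = 1/98204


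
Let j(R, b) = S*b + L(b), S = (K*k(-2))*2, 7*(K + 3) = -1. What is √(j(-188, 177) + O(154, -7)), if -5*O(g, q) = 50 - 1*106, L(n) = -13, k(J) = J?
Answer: √2723595/35 ≈ 47.152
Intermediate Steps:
O(g, q) = 56/5 (O(g, q) = -(50 - 1*106)/5 = -(50 - 106)/5 = -⅕*(-56) = 56/5)
K = -22/7 (K = -3 + (⅐)*(-1) = -3 - ⅐ = -22/7 ≈ -3.1429)
S = 88/7 (S = -22/7*(-2)*2 = (44/7)*2 = 88/7 ≈ 12.571)
j(R, b) = -13 + 88*b/7 (j(R, b) = 88*b/7 - 13 = -13 + 88*b/7)
√(j(-188, 177) + O(154, -7)) = √((-13 + (88/7)*177) + 56/5) = √((-13 + 15576/7) + 56/5) = √(15485/7 + 56/5) = √(77817/35) = √2723595/35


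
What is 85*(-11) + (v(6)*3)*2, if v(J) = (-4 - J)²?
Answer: -335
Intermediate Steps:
85*(-11) + (v(6)*3)*2 = 85*(-11) + ((4 + 6)²*3)*2 = -935 + (10²*3)*2 = -935 + (100*3)*2 = -935 + 300*2 = -935 + 600 = -335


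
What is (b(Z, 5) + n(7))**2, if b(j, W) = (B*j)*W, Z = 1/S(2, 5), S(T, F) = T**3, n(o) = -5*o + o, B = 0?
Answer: 784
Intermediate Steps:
n(o) = -4*o
Z = 1/8 (Z = 1/(2**3) = 1/8 ≈ 0.12500)
b(j, W) = 0 (b(j, W) = (0*j)*W = 0*W = 0)
(b(Z, 5) + n(7))**2 = (0 - 4*7)**2 = (0 - 28)**2 = (-28)**2 = 784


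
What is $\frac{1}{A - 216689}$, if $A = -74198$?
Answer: $- \frac{1}{290887} \approx -3.4378 \cdot 10^{-6}$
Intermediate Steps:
$\frac{1}{A - 216689} = \frac{1}{-74198 - 216689} = \frac{1}{-290887} = - \frac{1}{290887}$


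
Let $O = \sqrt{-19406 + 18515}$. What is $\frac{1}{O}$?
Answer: $- \frac{i \sqrt{11}}{99} \approx - 0.033501 i$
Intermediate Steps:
$O = 9 i \sqrt{11}$ ($O = \sqrt{-891} = 9 i \sqrt{11} \approx 29.85 i$)
$\frac{1}{O} = \frac{1}{9 i \sqrt{11}} = - \frac{i \sqrt{11}}{99}$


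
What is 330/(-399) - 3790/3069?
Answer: -841660/408177 ≈ -2.0620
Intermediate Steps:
330/(-399) - 3790/3069 = 330*(-1/399) - 3790*1/3069 = -110/133 - 3790/3069 = -841660/408177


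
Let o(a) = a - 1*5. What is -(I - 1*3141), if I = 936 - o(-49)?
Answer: 2151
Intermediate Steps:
o(a) = -5 + a (o(a) = a - 5 = -5 + a)
I = 990 (I = 936 - (-5 - 49) = 936 - 1*(-54) = 936 + 54 = 990)
-(I - 1*3141) = -(990 - 1*3141) = -(990 - 3141) = -1*(-2151) = 2151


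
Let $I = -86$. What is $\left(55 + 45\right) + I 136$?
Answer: $-11596$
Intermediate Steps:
$\left(55 + 45\right) + I 136 = \left(55 + 45\right) - 11696 = 100 - 11696 = -11596$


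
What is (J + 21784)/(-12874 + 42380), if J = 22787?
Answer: 44571/29506 ≈ 1.5106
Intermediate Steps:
(J + 21784)/(-12874 + 42380) = (22787 + 21784)/(-12874 + 42380) = 44571/29506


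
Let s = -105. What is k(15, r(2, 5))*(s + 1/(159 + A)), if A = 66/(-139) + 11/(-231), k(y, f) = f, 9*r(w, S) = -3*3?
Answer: 48569661/462596 ≈ 104.99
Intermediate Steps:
r(w, S) = -1 (r(w, S) = (-3*3)/9 = (1/9)*(-9) = -1)
A = -1525/2919 (A = 66*(-1/139) + 11*(-1/231) = -66/139 - 1/21 = -1525/2919 ≈ -0.52244)
k(15, r(2, 5))*(s + 1/(159 + A)) = -(-105 + 1/(159 - 1525/2919)) = -(-105 + 1/(462596/2919)) = -(-105 + 2919/462596) = -1*(-48569661/462596) = 48569661/462596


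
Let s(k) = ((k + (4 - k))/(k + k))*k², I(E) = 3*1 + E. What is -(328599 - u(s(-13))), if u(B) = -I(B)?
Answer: -328576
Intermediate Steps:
I(E) = 3 + E
s(k) = 2*k (s(k) = (4/((2*k)))*k² = (4*(1/(2*k)))*k² = (2/k)*k² = 2*k)
u(B) = -3 - B (u(B) = -(3 + B) = -3 - B)
-(328599 - u(s(-13))) = -(328599 - (-3 - 2*(-13))) = -(328599 - (-3 - 1*(-26))) = -(328599 - (-3 + 26)) = -(328599 - 1*23) = -(328599 - 23) = -1*328576 = -328576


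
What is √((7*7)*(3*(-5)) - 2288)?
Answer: I*√3023 ≈ 54.982*I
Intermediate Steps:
√((7*7)*(3*(-5)) - 2288) = √(49*(-15) - 2288) = √(-735 - 2288) = √(-3023) = I*√3023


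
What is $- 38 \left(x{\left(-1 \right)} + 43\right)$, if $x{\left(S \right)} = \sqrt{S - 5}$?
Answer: $-1634 - 38 i \sqrt{6} \approx -1634.0 - 93.081 i$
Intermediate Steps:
$x{\left(S \right)} = \sqrt{-5 + S}$
$- 38 \left(x{\left(-1 \right)} + 43\right) = - 38 \left(\sqrt{-5 - 1} + 43\right) = - 38 \left(\sqrt{-6} + 43\right) = - 38 \left(i \sqrt{6} + 43\right) = - 38 \left(43 + i \sqrt{6}\right) = -1634 - 38 i \sqrt{6}$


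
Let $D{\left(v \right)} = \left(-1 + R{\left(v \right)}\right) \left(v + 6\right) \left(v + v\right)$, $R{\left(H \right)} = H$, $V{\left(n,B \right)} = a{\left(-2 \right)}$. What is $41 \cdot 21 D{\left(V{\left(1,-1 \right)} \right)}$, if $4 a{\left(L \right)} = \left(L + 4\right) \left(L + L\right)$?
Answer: $41328$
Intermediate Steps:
$a{\left(L \right)} = \frac{L \left(4 + L\right)}{2}$ ($a{\left(L \right)} = \frac{\left(L + 4\right) \left(L + L\right)}{4} = \frac{\left(4 + L\right) 2 L}{4} = \frac{2 L \left(4 + L\right)}{4} = \frac{L \left(4 + L\right)}{2}$)
$V{\left(n,B \right)} = -2$ ($V{\left(n,B \right)} = \frac{1}{2} \left(-2\right) \left(4 - 2\right) = \frac{1}{2} \left(-2\right) 2 = -2$)
$D{\left(v \right)} = 2 v \left(-1 + v\right) \left(6 + v\right)$ ($D{\left(v \right)} = \left(-1 + v\right) \left(v + 6\right) \left(v + v\right) = \left(-1 + v\right) \left(6 + v\right) 2 v = \left(-1 + v\right) 2 v \left(6 + v\right) = 2 v \left(-1 + v\right) \left(6 + v\right)$)
$41 \cdot 21 D{\left(V{\left(1,-1 \right)} \right)} = 41 \cdot 21 \cdot 2 \left(-2\right) \left(-6 + \left(-2\right)^{2} + 5 \left(-2\right)\right) = 861 \cdot 2 \left(-2\right) \left(-6 + 4 - 10\right) = 861 \cdot 2 \left(-2\right) \left(-12\right) = 861 \cdot 48 = 41328$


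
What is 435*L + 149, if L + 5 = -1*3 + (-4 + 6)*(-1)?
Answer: -4201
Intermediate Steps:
L = -10 (L = -5 + (-1*3 + (-4 + 6)*(-1)) = -5 + (-3 + 2*(-1)) = -5 + (-3 - 2) = -5 - 5 = -10)
435*L + 149 = 435*(-10) + 149 = -4350 + 149 = -4201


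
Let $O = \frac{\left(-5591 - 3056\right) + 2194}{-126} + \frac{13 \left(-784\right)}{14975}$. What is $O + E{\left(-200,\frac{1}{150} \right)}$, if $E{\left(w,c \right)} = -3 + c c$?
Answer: $\frac{4484450843}{94342500} \approx 47.534$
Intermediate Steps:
$E{\left(w,c \right)} = -3 + c^{2}$
$O = \frac{10594387}{209650}$ ($O = \left(-8647 + 2194\right) \left(- \frac{1}{126}\right) - \frac{10192}{14975} = \left(-6453\right) \left(- \frac{1}{126}\right) - \frac{10192}{14975} = \frac{717}{14} - \frac{10192}{14975} = \frac{10594387}{209650} \approx 50.534$)
$O + E{\left(-200,\frac{1}{150} \right)} = \frac{10594387}{209650} - \left(3 - \left(\frac{1}{150}\right)^{2}\right) = \frac{10594387}{209650} + \left(-3 + \frac{1}{22500}\right) = \frac{10594387}{209650} - \frac{67499}{22500} = \frac{4484450843}{94342500}$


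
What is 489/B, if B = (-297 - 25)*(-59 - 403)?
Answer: 163/49588 ≈ 0.0032871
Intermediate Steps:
B = 148764 (B = -322*(-462) = 148764)
489/B = 489/148764 = 489*(1/148764) = 163/49588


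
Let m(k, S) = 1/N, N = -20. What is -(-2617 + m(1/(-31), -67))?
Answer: 52341/20 ≈ 2617.1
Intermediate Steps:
m(k, S) = -1/20 (m(k, S) = 1/(-20) = -1/20)
-(-2617 + m(1/(-31), -67)) = -(-2617 - 1/20) = -1*(-52341/20) = 52341/20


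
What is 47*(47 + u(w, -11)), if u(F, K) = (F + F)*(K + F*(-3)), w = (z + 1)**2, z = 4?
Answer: -199891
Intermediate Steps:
w = 25 (w = (4 + 1)**2 = 5**2 = 25)
u(F, K) = 2*F*(K - 3*F) (u(F, K) = (2*F)*(K - 3*F) = 2*F*(K - 3*F))
47*(47 + u(w, -11)) = 47*(47 + 2*25*(-11 - 3*25)) = 47*(47 + 2*25*(-11 - 75)) = 47*(47 + 2*25*(-86)) = 47*(47 - 4300) = 47*(-4253) = -199891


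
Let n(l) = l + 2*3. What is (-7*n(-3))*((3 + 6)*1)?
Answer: -189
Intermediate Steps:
n(l) = 6 + l (n(l) = l + 6 = 6 + l)
(-7*n(-3))*((3 + 6)*1) = (-7*(6 - 3))*((3 + 6)*1) = (-7*3)*(9*1) = -21*9 = -189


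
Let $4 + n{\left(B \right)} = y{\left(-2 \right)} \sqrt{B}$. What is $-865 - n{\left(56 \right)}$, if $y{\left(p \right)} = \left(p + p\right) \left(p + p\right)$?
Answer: $-861 - 32 \sqrt{14} \approx -980.73$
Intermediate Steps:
$y{\left(p \right)} = 4 p^{2}$ ($y{\left(p \right)} = 2 p 2 p = 4 p^{2}$)
$n{\left(B \right)} = -4 + 16 \sqrt{B}$ ($n{\left(B \right)} = -4 + 4 \left(-2\right)^{2} \sqrt{B} = -4 + 4 \cdot 4 \sqrt{B} = -4 + 16 \sqrt{B}$)
$-865 - n{\left(56 \right)} = -865 - \left(-4 + 16 \sqrt{56}\right) = -865 - \left(-4 + 16 \cdot 2 \sqrt{14}\right) = -865 - \left(-4 + 32 \sqrt{14}\right) = -865 + \left(4 - 32 \sqrt{14}\right) = -861 - 32 \sqrt{14}$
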